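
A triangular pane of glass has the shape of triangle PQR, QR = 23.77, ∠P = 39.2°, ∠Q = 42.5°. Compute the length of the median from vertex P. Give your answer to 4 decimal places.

The third angle is ∠R = 180° − ∠P − ∠Q = 98.30°.
Law of sines: RP = QR·sin Q/sin P ≈ 25.408.
Law of sines: PQ = QR·sin R/sin P ≈ 37.215.
Median from P: ½√(2·RP² + 2·PQ² − QR²) ≈ 29.564.

m_P ≈ 29.5638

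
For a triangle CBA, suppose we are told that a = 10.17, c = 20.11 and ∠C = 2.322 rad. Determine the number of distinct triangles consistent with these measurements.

1

a·sin C = 10.17·sin(2.322 rad) ≈ 7.433.
Since ∠C is not acute, a triangle exists only if c > a; here c > a, so there is exactly one triangle.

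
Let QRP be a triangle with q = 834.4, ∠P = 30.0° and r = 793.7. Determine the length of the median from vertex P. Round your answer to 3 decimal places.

786.330

By the law of cosines, p² = q² + r² − 2·q·r·cos P = 1.7911e+05, so p ≈ 423.21.
Median from P: ½√(2·q² + 2·r² − p²) ≈ 786.33.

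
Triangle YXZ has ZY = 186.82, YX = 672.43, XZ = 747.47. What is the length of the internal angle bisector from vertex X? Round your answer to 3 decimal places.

By the law of cosines, cos X = (YX² + XZ² − ZY²) / (2·YX·XZ) ≈ 0.97088, so ∠X ≈ 13.86°.
The bisector from X has length 2·YX·XZ·cos(∠X/2)/(YX+XZ) ≈ 702.79.

702.795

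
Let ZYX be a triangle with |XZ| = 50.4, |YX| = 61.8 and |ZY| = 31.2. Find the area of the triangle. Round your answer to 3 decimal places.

782.518

Semiperimeter s = (61.8 + 50.4 + 31.2)/2 = 71.7.
Heron's formula: area = √(71.7·9.9·21.3·40.5) ≈ 782.52.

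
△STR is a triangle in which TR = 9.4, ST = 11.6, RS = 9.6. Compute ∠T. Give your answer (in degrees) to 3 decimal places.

53.159

By the law of cosines, cos T = (ST² + TR² − RS²) / (2·ST·TR) ≈ 0.59960, so ∠T ≈ 53.16°.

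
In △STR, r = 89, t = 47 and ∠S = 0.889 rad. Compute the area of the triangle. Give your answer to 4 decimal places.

1623.9283

Area = ½·t·r·sin S ≈ 1623.9.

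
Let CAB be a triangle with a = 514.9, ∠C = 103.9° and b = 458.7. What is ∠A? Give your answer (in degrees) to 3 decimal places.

40.637

By the law of cosines, c² = a² + b² − 2·a·b·cos C = 5.89e+05, so c ≈ 767.47.
Law of cosines again: cos A = (b² + c² − a²)/(2·b·c) ≈ 0.75885, so ∠A ≈ 40.64°.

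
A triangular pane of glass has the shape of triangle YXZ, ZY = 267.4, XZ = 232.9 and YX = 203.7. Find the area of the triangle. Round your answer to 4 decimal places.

Semiperimeter s = (232.9 + 267.4 + 203.7)/2 = 352.
Heron's formula: area = √(352·119.1·84.6·148.3) ≈ 22934.

22934.1669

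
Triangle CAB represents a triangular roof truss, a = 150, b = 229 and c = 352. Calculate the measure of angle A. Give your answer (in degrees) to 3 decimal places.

17.393

By the law of cosines, cos A = (b² + c² − a²) / (2·b·c) ≈ 0.95428, so ∠A ≈ 17.39°.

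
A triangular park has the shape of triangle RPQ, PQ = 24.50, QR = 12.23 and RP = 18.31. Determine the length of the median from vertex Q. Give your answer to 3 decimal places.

m_Q ≈ 17.062

Median from Q: ½√(2·PQ² + 2·QR² − RP²) ≈ 17.062.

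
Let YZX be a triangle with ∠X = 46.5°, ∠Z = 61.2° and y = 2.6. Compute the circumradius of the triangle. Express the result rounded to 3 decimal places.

R ≈ 1.365

The third angle is ∠Y = 180° − ∠Z − ∠X = 72.30°.
Law of sines: z = y·sin Z/sin Y ≈ 2.3916.
Law of sines: x = y·sin X/sin Y ≈ 1.9797.
Circumradius = y/(2 sin Y) ≈ 1.3646.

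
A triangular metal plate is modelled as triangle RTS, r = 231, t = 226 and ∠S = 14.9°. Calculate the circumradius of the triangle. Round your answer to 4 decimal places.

By the law of cosines, s² = r² + t² − 2·r·t·cos S = 3535.7, so s ≈ 59.462.
Area = ½·r·t·sin S ≈ 6711.9.
Circumradius = s/(2 sin S) ≈ 115.63.

115.6253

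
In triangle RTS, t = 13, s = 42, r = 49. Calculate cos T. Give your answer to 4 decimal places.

cos T ≈ 0.9708

By the law of cosines, cos T = (s² + r² − t²) / (2·s·r) ≈ 0.97085, so ∠T ≈ 13.87°.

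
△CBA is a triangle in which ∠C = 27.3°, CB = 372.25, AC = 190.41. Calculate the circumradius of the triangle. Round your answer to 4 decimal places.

By the law of cosines, BA² = AC² + CB² − 2·AC·CB·cos C = 48855, so BA ≈ 221.03.
Area = ½·AC·CB·sin C ≈ 16255.
Circumradius = BA/(2 sin C) ≈ 240.96.

240.9603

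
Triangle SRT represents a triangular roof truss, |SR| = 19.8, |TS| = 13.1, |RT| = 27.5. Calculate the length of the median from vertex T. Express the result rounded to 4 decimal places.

Median from T: ½√(2·|RT|² + 2·|TS|² − |SR|²) ≈ 19.129.

19.1290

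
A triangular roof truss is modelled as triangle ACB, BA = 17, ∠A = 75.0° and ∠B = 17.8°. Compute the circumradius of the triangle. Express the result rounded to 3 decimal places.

R ≈ 8.510

The third angle is ∠C = 180° − ∠B − ∠A = 87.20°.
Law of sines: CB = BA·sin A/sin C ≈ 16.44.
Law of sines: AC = BA·sin B/sin C ≈ 5.203.
Circumradius = BA/(2 sin C) ≈ 8.5102.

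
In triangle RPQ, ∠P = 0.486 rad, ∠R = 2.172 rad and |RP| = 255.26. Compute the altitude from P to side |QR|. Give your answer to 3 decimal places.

h_P ≈ 210.502

The third angle is ∠Q = π − ∠R − ∠P = 0.484 rad.
Law of sines: |PQ| = |RP|·sin R/sin Q ≈ 452.73.
Law of sines: |QR| = |RP|·sin P/sin Q ≈ 256.43.
Area = ½·|RP|·|PQ|·sin P ≈ 26989.
The altitude from P has length 2·area/|QR| ≈ 210.5.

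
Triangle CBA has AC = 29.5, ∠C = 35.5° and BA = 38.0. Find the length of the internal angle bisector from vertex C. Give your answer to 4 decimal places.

Law of sines: sin B = AC·sin C/BA ≈ 0.45081.
Since BA ≥ AC, only the acute value applies: ∠B ≈ 26.80°.
Then ∠A = 180° − ∠C − ∠B ≈ 117.70°.
Law of sines gives CB = BA·sin A/sin C ≈ 57.936.
The bisector from C has length 2·AC·CB·cos(∠C/2)/(AC+CB) ≈ 37.233.

t_C ≈ 37.2330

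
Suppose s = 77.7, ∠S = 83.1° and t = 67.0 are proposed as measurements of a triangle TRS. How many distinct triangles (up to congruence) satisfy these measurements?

t·sin S = 67.0·sin(83.1°) ≈ 66.51.
Since s ≥ t, exactly one triangle exists.

1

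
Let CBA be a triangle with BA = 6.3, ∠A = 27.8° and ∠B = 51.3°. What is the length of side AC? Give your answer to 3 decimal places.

The third angle is ∠C = 180° − ∠B − ∠A = 100.90°.
Law of sines: AC = BA·sin B/sin C ≈ 5.007.

5.007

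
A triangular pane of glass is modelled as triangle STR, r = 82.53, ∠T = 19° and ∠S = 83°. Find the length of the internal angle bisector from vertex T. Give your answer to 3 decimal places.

The third angle is ∠R = 180° − ∠S − ∠T = 78.00°.
Law of sines: s = r·sin S/sin R ≈ 83.745.
Law of sines: t = r·sin T/sin R ≈ 27.469.
The bisector from T has length 2·r·s·cos(∠T/2)/(r+s) ≈ 81.993.

t_T ≈ 81.993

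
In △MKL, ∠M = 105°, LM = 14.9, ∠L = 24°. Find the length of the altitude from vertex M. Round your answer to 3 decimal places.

6.060

The third angle is ∠K = 180° − ∠L − ∠M = 51.00°.
Law of sines: KL = LM·sin M/sin K ≈ 18.519.
Law of sines: MK = LM·sin L/sin K ≈ 7.7982.
Area = ½·LM·KL·sin L ≈ 56.117.
The altitude from M has length 2·area/KL ≈ 6.0604.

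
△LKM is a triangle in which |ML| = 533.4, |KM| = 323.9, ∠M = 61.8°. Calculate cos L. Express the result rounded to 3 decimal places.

By the law of cosines, |LK|² = |KM|² + |ML|² − 2·|KM|·|ML|·cos M = 2.2614e+05, so |LK| ≈ 475.55.
Law of cosines again: cos L = (|ML|² + |LK|² − |KM|²)/(2·|ML|·|LK|) ≈ 0.79980, so ∠L ≈ 36.89°.

cos L ≈ 0.800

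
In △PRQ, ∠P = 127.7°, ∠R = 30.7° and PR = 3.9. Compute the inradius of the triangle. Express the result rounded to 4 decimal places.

The third angle is ∠Q = 180° − ∠P − ∠R = 21.60°.
Law of sines: RQ = PR·sin P/sin Q ≈ 8.3824.
Law of sines: QP = PR·sin R/sin Q ≈ 5.4088.
Area = ½·PR·RQ·sin R ≈ 8.3452.
Semiperimeter s = (8.3824+5.4088+3.9)/2 = 8.8456.
Inradius = area/s = 8.3452/8.8456 ≈ 0.94343.

0.9434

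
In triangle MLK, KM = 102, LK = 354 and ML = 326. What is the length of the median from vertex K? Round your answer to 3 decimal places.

Median from K: ½√(2·LK² + 2·KM² − ML²) ≈ 203.2.

m_K ≈ 203.202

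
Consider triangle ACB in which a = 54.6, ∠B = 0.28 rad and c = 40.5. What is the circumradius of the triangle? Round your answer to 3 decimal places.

By the law of cosines, b² = a² + c² − 2·a·c·cos B = 371.05, so b ≈ 19.263.
Area = ½·a·c·sin B ≈ 305.55.
Circumradius = b/(2 sin B) ≈ 34.851.

R ≈ 34.851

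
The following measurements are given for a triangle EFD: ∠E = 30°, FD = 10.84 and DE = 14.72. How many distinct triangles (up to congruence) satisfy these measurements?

2

DE·sin E = 14.72·sin(30°) ≈ 7.36.
Since DE sin E < FD < DE (7.36 < 10.84 < 14.72), two triangles exist.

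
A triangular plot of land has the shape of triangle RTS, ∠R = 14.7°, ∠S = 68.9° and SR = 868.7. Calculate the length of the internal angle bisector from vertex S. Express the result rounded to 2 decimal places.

291.42

The third angle is ∠T = 180° − ∠S − ∠R = 96.40°.
Law of sines: TS = SR·sin R/sin T ≈ 221.82.
Law of sines: RT = SR·sin S/sin T ≈ 815.54.
The bisector from S has length 2·TS·SR·cos(∠S/2)/(TS+SR) ≈ 291.42.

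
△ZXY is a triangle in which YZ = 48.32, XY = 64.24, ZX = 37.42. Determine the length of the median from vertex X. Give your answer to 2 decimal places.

m_X ≈ 46.69

Median from X: ½√(2·ZX² + 2·XY² − YZ²) ≈ 46.688.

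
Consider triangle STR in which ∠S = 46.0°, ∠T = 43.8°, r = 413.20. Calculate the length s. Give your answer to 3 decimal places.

297.233

The third angle is ∠R = 180° − ∠S − ∠T = 90.20°.
Law of sines: s = r·sin S/sin R ≈ 297.23.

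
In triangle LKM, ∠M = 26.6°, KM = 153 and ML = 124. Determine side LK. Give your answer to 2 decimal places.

69.69

By the law of cosines, LK² = KM² + ML² − 2·KM·ML·cos M = 4857.2, so LK ≈ 69.694.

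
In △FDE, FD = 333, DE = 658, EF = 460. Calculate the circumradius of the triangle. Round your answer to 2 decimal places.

R ≈ 352.73

By the law of cosines, cos F = (EF² + FD² − DE²) / (2·EF·FD) ≈ -0.36061, so ∠F ≈ 111.14°.
Circumradius = DE/(2 sin F) ≈ 352.73.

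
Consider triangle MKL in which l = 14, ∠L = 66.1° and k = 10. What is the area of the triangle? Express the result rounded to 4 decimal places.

Law of sines: sin K = k·sin L/l ≈ 0.65304.
Since l ≥ k, only the acute value applies: ∠K ≈ 40.77°.
Then ∠M = 180° − ∠L − ∠K ≈ 73.13°.
Law of sines gives m = l·sin M/sin L ≈ 14.654.
Area = ½·l·k·sin M ≈ 66.987.

area ≈ 66.9872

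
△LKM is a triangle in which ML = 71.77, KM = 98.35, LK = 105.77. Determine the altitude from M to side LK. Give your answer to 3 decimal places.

h_M ≈ 64.483

Semiperimeter s = (98.35 + 71.77 + 105.77)/2 = 137.94.
Heron's formula: area = √(137.94·39.595·66.175·32.175) ≈ 3410.2.
The altitude from M has length 2·area/LK ≈ 64.483.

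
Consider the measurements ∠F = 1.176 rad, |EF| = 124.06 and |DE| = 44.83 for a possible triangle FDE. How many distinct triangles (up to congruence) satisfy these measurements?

|EF|·sin F = 124.06·sin(1.176 rad) ≈ 114.5.
Since |DE| = 44.83 < 114.5 = |EF| sin F, no triangle exists.

0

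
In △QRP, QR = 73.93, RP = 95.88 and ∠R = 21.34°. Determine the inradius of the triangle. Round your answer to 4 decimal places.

12.4050

By the law of cosines, PQ² = QR² + RP² − 2·QR·RP·cos R = 1453.8, so PQ ≈ 38.129.
Area = ½·QR·RP·sin R ≈ 1289.7.
Semiperimeter s = (95.88+38.129+73.93)/2 = 103.97.
Inradius = area/s = 1289.7/103.97 ≈ 12.405.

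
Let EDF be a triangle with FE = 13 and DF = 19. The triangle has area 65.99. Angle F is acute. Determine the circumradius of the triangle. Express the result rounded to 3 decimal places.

From area = ½·DF·FE·sin F, we get sin F = 2·area/(DF·FE) ≈ 0.53433.
Taking the acute solution, ∠F ≈ 32.30°.
Law of cosines then gives ED ≈ 10.604.
Circumradius = ED/(2 sin F) ≈ 9.9222.

R ≈ 9.922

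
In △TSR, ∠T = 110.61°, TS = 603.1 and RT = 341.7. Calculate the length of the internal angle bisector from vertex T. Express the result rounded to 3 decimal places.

248.311

By the law of cosines, SR² = RT² + TS² − 2·RT·TS·cos T = 6.2557e+05, so SR ≈ 790.93.
The bisector from T has length 2·RT·TS·cos(∠T/2)/(RT+TS) ≈ 248.31.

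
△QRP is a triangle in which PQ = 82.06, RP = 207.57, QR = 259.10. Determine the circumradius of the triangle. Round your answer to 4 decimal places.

150.4262

By the law of cosines, cos Q = (PQ² + QR² − RP²) / (2·PQ·QR) ≈ 0.72387, so ∠Q ≈ 43.63°.
Circumradius = RP/(2 sin Q) ≈ 150.43.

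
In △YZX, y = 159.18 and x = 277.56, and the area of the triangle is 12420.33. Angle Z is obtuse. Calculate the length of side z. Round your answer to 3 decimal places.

418.871

From area = ½·x·y·sin Z, we get sin Z = 2·area/(x·y) ≈ 0.56223.
Taking the obtuse solution, ∠Z ≈ 145.79°.
Law of cosines then gives z ≈ 418.87.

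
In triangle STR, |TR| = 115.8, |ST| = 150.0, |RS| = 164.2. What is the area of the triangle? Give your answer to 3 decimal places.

8391.964

Semiperimeter s = (115.8 + 164.2 + 150)/2 = 215.
Heron's formula: area = √(215·99.2·50.8·65) ≈ 8392.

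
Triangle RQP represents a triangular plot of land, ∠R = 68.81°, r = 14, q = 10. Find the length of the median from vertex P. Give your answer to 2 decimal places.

m_P ≈ 9.93

Law of sines: sin Q = q·sin R/r ≈ 0.66599.
Since r ≥ q, only the acute value applies: ∠Q ≈ 41.76°.
Then ∠P = 180° − ∠R − ∠Q ≈ 69.43°.
Law of sines gives p = r·sin P/sin R ≈ 14.058.
Median from P: ½√(2·r² + 2·q² − p²) ≈ 9.9294.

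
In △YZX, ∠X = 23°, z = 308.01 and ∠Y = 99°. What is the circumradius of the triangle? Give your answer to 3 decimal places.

The third angle is ∠Z = 180° − ∠X − ∠Y = 58.00°.
Law of sines: y = z·sin Y/sin Z ≈ 358.73.
Law of sines: x = z·sin X/sin Z ≈ 141.91.
Circumradius = z/(2 sin Z) ≈ 181.6.

R ≈ 181.599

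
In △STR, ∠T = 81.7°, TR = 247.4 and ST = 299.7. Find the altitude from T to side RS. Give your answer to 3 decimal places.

h_T ≈ 203.787

By the law of cosines, RS² = ST² + TR² − 2·ST·TR·cos T = 1.2962e+05, so RS ≈ 360.03.
Area = ½·ST·TR·sin T ≈ 36685.
The altitude from T has length 2·area/RS ≈ 203.79.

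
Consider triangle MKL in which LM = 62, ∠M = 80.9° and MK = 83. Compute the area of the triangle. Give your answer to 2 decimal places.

area ≈ 2540.62

Area = ½·LM·MK·sin M ≈ 2540.6.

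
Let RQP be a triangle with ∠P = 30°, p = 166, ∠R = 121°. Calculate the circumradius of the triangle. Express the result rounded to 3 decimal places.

The third angle is ∠Q = 180° − ∠P − ∠R = 29.00°.
Law of sines: r = p·sin R/sin P ≈ 284.58.
Law of sines: q = p·sin Q/sin P ≈ 160.96.
Circumradius = p/(2 sin P) ≈ 166.

166.000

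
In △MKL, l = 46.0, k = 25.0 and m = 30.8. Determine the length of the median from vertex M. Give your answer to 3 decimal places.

m_M ≈ 33.665

Median from M: ½√(2·k² + 2·l² − m²) ≈ 33.665.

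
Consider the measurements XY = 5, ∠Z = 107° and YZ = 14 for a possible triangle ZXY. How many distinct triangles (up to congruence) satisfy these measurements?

0

YZ·sin Z = 14·sin(107°) ≈ 13.39.
Since ∠Z is not acute, a triangle exists only if XY > YZ; here XY ≤ YZ, so there is no triangle.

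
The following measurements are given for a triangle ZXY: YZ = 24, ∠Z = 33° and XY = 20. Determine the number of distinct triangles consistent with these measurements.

YZ·sin Z = 24·sin(33°) ≈ 13.07.
Since YZ sin Z < XY < YZ (13.07 < 20 < 24), two triangles exist.

2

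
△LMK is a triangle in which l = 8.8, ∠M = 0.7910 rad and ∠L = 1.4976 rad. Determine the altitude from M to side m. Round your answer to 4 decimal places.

The third angle is ∠K = π − ∠L − ∠M = 0.8530 rad.
Law of sines: m = l·sin M/sin L ≈ 6.2741.
Law of sines: k = l·sin K/sin L ≈ 6.6464.
Area = ½·l·m·sin K ≈ 20.794.
The altitude from M has length 2·area/m ≈ 6.6286.

h_M ≈ 6.6286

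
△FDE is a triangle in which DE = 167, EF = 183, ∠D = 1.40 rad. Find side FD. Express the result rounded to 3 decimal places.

108.420

Law of sines: sin F = DE·sin D/EF ≈ 0.89929.
Since EF ≥ DE, only the acute value applies: ∠F ≈ 1.118 rad.
Then ∠E = π − ∠D − ∠F ≈ 0.623 rad.
Law of sines gives FD = EF·sin E/sin D ≈ 108.42.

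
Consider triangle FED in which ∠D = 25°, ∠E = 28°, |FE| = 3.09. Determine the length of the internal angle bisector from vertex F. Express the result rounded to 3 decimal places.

The third angle is ∠F = 180° − ∠E − ∠D = 127.00°.
Law of sines: |ED| = |FE|·sin F/sin D ≈ 5.8393.
Law of sines: |DF| = |FE|·sin E/sin D ≈ 3.4326.
The bisector from F has length 2·|DF|·|FE|·cos(∠F/2)/(|DF|+|FE|) ≈ 1.4512.

t_F ≈ 1.451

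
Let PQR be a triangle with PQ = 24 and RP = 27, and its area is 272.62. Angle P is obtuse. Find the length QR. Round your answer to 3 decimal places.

44.781

From area = ½·RP·PQ·sin P, we get sin P = 2·area/(RP·PQ) ≈ 0.84142.
Taking the obtuse solution, ∠P ≈ 122.71°.
Law of cosines then gives QR ≈ 44.781.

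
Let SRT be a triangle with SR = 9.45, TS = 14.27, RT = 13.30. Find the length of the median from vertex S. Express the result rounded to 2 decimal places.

m_S ≈ 10.11

Median from S: ½√(2·TS² + 2·SR² − RT²) ≈ 10.112.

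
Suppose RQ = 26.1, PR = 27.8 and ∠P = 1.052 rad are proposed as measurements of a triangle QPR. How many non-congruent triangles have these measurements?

2

PR·sin P = 27.8·sin(1.052 rad) ≈ 24.14.
Since PR sin P < RQ < PR (24.14 < 26.1 < 27.8), two triangles exist.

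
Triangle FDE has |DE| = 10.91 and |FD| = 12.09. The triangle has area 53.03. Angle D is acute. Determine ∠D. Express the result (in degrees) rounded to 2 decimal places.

From area = ½·|FD|·|DE|·sin D, we get sin D = 2·area/(|FD|·|DE|) ≈ 0.80408.
Taking the acute solution, ∠D ≈ 53.52°.

53.52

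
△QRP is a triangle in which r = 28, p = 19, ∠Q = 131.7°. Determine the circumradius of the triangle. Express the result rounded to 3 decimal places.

28.825

By the law of cosines, q² = r² + p² − 2·r·p·cos Q = 1852.8, so q ≈ 43.044.
Area = ½·r·p·sin Q ≈ 198.61.
Circumradius = q/(2 sin Q) ≈ 28.825.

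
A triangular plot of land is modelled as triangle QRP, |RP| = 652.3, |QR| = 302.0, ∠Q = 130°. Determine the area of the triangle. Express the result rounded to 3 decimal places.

Law of sines: sin P = |QR|·sin Q/|RP| ≈ 0.35466.
Since |RP| ≥ |QR|, only the acute value applies: ∠P ≈ 20.77°.
Then ∠R = 180° − ∠Q − ∠P ≈ 29.23°.
Law of sines gives |PQ| = |RP|·sin R/sin Q ≈ 415.78.
Area = ½·|RP|·|QR|·sin R ≈ 48094.

area ≈ 48093.860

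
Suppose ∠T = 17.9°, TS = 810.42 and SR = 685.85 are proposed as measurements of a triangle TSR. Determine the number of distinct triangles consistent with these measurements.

2

TS·sin T = 810.42·sin(17.9°) ≈ 249.1.
Since TS sin T < SR < TS (249.1 < 685.85 < 810.42), two triangles exist.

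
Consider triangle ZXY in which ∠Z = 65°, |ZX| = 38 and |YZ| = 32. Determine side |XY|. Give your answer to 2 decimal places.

By the law of cosines, |XY|² = |YZ|² + |ZX|² − 2·|YZ|·|ZX|·cos Z = 1440.2, so |XY| ≈ 37.95.

37.95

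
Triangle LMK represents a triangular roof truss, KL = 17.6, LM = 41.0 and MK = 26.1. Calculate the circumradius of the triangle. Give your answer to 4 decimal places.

By the law of cosines, cos L = (KL² + LM² − MK²) / (2·KL·LM) ≈ 0.90739, so ∠L ≈ 24.85°.
Circumradius = MK/(2 sin L) ≈ 31.051.

31.0505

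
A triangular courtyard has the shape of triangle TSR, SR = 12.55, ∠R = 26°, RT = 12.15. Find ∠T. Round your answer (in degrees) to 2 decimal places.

By the law of cosines, TS² = SR² + RT² − 2·SR·RT·cos R = 31.024, so TS ≈ 5.5699.
Law of cosines again: cos T = (RT² + TS² − SR²)/(2·RT·TS) ≈ 0.15622, so ∠T ≈ 81.01°.

∠T ≈ 81.01°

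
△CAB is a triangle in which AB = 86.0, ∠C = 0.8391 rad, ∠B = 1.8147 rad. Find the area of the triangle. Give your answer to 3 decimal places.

2260.451

The third angle is ∠A = π − ∠B − ∠C = 0.4878 rad.
Law of sines: BC = AB·sin A/sin C ≈ 54.172.
Law of sines: CA = AB·sin B/sin C ≈ 112.16.
Area = ½·AB·BC·sin B ≈ 2260.5.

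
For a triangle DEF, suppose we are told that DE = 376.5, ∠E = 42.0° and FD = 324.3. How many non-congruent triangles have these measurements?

DE·sin E = 376.5·sin(42.0°) ≈ 251.9.
Since DE sin E < FD < DE (251.9 < 324.3 < 376.5), two triangles exist.

2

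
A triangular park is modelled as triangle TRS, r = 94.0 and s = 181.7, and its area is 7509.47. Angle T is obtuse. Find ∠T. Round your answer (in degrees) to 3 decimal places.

From area = ½·r·s·sin T, we get sin T = 2·area/(r·s) ≈ 0.87934.
Taking the obtuse solution, ∠T ≈ 118.44°.

∠T ≈ 118.437°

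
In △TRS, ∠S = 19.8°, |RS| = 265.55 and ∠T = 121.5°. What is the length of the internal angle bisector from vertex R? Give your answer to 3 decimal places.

The third angle is ∠R = 180° − ∠S − ∠T = 38.70°.
Law of sines: |ST| = |RS|·sin R/sin T ≈ 194.73.
Law of sines: |TR| = |RS|·sin S/sin T ≈ 105.5.
The bisector from R has length 2·|TR|·|RS|·cos(∠R/2)/(|TR|+|RS|) ≈ 142.47.

t_R ≈ 142.475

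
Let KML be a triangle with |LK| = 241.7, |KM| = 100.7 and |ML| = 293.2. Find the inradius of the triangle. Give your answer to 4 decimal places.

Semiperimeter s = (293.2 + 241.7 + 100.7)/2 = 317.8.
Heron's formula: area = √(317.8·24.6·76.1·217.1) ≈ 11365.
Inradius = area/s = 11365/317.8 ≈ 35.761.

r ≈ 35.7613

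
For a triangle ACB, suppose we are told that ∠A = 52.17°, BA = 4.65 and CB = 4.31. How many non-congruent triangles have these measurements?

2

BA·sin A = 4.65·sin(52.17°) ≈ 3.673.
Since BA sin A < CB < BA (3.673 < 4.31 < 4.65), two triangles exist.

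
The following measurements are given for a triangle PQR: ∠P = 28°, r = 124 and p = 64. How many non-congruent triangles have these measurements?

2

r·sin P = 124·sin(28°) ≈ 58.21.
Since r sin P < p < r (58.21 < 64 < 124), two triangles exist.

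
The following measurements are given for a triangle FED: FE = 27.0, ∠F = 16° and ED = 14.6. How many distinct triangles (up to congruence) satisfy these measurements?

2

FE·sin F = 27.0·sin(16°) ≈ 7.442.
Since FE sin F < ED < FE (7.442 < 14.6 < 27.0), two triangles exist.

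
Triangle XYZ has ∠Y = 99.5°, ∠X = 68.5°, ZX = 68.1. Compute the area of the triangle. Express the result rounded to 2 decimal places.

The third angle is ∠Z = 180° − ∠X − ∠Y = 12.00°.
Law of sines: YZ = ZX·sin X/sin Y ≈ 64.242.
Law of sines: XY = ZX·sin Z/sin Y ≈ 14.356.
Area = ½·ZX·YZ·sin Z ≈ 454.8.

area ≈ 454.80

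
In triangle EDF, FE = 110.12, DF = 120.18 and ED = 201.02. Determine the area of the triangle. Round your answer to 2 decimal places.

Semiperimeter s = (120.18 + 110.12 + 201.02)/2 = 215.66.
Heron's formula: area = √(215.66·95.48·105.54·14.64) ≈ 5640.5.

5640.53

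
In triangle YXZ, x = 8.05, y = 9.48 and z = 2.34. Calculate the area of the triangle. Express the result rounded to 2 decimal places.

Semiperimeter s = (9.48 + 8.05 + 2.34)/2 = 9.935.
Heron's formula: area = √(9.935·0.455·1.885·7.595) ≈ 8.0447.

8.04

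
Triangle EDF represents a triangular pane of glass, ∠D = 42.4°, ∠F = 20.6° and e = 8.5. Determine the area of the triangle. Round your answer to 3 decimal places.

The third angle is ∠E = 180° − ∠D − ∠F = 117.00°.
Law of sines: d = e·sin D/sin E ≈ 6.4327.
Law of sines: f = e·sin F/sin E ≈ 3.3565.
Area = ½·e·d·sin F ≈ 9.619.

area ≈ 9.619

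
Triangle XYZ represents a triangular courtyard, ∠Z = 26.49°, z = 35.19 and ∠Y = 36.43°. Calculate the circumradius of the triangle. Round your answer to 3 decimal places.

39.447

The third angle is ∠X = 180° − ∠Y − ∠Z = 117.08°.
Law of sines: x = z·sin X/sin Z ≈ 70.245.
Law of sines: y = z·sin Y/sin Z ≈ 46.85.
Circumradius = z/(2 sin Z) ≈ 39.447.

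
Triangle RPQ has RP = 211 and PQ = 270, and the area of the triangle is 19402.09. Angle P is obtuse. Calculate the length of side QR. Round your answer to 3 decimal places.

448.155

From area = ½·RP·PQ·sin P, we get sin P = 2·area/(RP·PQ) ≈ 0.68113.
Taking the obtuse solution, ∠P ≈ 137.07°.
Law of cosines then gives QR ≈ 448.16.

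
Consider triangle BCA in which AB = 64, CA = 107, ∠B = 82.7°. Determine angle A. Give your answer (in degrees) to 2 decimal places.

60.91

Law of sines: sin C = AB·sin B/CA ≈ 0.59328.
Since CA ≥ AB, only the acute value applies: ∠C ≈ 36.39°.
Then ∠A = 180° − ∠B − ∠C ≈ 60.91°.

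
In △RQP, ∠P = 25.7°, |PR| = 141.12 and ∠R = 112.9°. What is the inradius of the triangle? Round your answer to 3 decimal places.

r ≈ 27.961

The third angle is ∠Q = 180° − ∠P − ∠R = 41.40°.
Law of sines: |QP| = |PR|·sin R/sin Q ≈ 196.58.
Law of sines: |RQ| = |PR|·sin P/sin Q ≈ 92.54.
Area = ½·|PR|·|QP|·sin P ≈ 6015.
Semiperimeter s = (196.58+141.12+92.54)/2 = 215.12.
Inradius = area/s = 6015/215.12 ≈ 27.961.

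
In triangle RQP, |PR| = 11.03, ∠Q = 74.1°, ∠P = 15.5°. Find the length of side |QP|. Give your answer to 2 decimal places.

The third angle is ∠R = 180° − ∠Q − ∠P = 90.40°.
Law of sines: |QP| = |PR|·sin R/sin Q ≈ 11.469.

11.47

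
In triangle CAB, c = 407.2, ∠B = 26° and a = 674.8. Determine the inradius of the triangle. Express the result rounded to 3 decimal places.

By the law of cosines, b² = c² + a² − 2·c·a·cos B = 1.2723e+05, so b ≈ 356.69.
Area = ½·c·a·sin B ≈ 60227.
Semiperimeter s = (407.2+674.8+356.69)/2 = 719.35.
Inradius = area/s = 60227/719.35 ≈ 83.725.

83.725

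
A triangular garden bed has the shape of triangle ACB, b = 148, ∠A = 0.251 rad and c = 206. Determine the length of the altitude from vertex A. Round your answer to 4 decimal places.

By the law of cosines, a² = c² + b² − 2·c·b·cos A = 5274.7, so a ≈ 72.627.
Area = ½·c·b·sin A ≈ 3786.2.
The altitude from A has length 2·area/a ≈ 104.26.

104.2638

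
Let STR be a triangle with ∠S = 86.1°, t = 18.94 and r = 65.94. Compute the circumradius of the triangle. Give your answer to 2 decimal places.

By the law of cosines, s² = t² + r² − 2·t·r·cos S = 4536.9, so s ≈ 67.357.
Area = ½·t·r·sin S ≈ 623.01.
Circumradius = s/(2 sin S) ≈ 33.756.

33.76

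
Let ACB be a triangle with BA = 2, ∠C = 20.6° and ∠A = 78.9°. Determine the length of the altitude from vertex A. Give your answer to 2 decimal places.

The third angle is ∠B = 180° − ∠A − ∠C = 80.50°.
Law of sines: CB = BA·sin A/sin C ≈ 5.578.
Law of sines: AC = BA·sin B/sin C ≈ 5.6064.
Area = ½·BA·CB·sin B ≈ 5.5015.
The altitude from A has length 2·area/CB ≈ 1.9726.

h_A ≈ 1.97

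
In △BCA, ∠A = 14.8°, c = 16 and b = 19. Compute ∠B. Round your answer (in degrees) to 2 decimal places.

∠B ≈ 116.02°

By the law of cosines, a² = b² + c² − 2·b·c·cos A = 29.171, so a ≈ 5.4011.
Law of cosines again: cos B = (c² + a² − b²)/(2·c·a) ≈ -0.43874, so ∠B ≈ 116.02°.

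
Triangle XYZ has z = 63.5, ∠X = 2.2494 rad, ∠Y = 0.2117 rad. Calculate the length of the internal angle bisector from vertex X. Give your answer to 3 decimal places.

t_X ≈ 13.718

The third angle is ∠Z = π − ∠X − ∠Y = 0.6805 rad.
Law of sines: x = z·sin X/sin Z ≈ 78.566.
Law of sines: y = z·sin Y/sin Z ≈ 21.207.
The bisector from X has length 2·y·z·cos(∠X/2)/(y+z) ≈ 13.718.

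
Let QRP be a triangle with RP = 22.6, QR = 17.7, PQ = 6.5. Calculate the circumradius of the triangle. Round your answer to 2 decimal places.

By the law of cosines, cos Q = (PQ² + QR² − RP²) / (2·PQ·QR) ≈ -0.67458, so ∠Q ≈ 2.311 rad.
Circumradius = RP/(2 sin Q) ≈ 15.307.

15.31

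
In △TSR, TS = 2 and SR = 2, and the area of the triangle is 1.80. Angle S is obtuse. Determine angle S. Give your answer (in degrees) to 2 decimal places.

From area = ½·TS·SR·sin S, we get sin S = 2·area/(TS·SR) ≈ 0.90000.
Taking the obtuse solution, ∠S ≈ 115.84°.

∠S ≈ 115.84°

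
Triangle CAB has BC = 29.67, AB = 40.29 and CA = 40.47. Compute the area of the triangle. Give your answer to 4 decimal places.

557.1358

Semiperimeter s = (40.29 + 29.67 + 40.47)/2 = 55.215.
Heron's formula: area = √(55.215·14.925·25.545·14.745) ≈ 557.14.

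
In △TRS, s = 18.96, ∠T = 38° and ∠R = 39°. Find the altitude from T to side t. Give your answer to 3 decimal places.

The third angle is ∠S = 180° − ∠T − ∠R = 103.00°.
Law of sines: t = s·sin T/sin S ≈ 11.98.
Law of sines: r = s·sin R/sin S ≈ 12.246.
Area = ½·s·t·sin R ≈ 71.472.
The altitude from T has length 2·area/t ≈ 11.932.

11.932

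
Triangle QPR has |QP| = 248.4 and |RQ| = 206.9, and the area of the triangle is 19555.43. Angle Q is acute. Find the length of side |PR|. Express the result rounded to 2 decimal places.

From area = ½·|RQ|·|QP|·sin Q, we get sin Q = 2·area/(|RQ|·|QP|) ≈ 0.76100.
Taking the acute solution, ∠Q ≈ 49.55°.
Law of cosines then gives |PR| ≈ 194.49.

194.49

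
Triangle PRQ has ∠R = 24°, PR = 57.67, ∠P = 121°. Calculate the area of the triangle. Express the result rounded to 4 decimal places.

The third angle is ∠Q = 180° − ∠P − ∠R = 35.00°.
Law of sines: RQ = PR·sin P/sin Q ≈ 86.184.
Law of sines: QP = PR·sin R/sin Q ≈ 40.895.
Area = ½·PR·RQ·sin R ≈ 1010.8.

area ≈ 1010.7820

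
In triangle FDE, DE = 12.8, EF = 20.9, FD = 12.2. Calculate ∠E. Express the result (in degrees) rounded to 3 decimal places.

∠E ≈ 32.388°

By the law of cosines, cos E = (DE² + EF² − FD²) / (2·DE·EF) ≈ 0.84444, so ∠E ≈ 32.39°.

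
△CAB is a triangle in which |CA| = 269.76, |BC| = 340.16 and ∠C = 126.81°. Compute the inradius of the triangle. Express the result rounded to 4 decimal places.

63.5407

By the law of cosines, |AB|² = |BC|² + |CA|² − 2·|BC|·|CA|·cos C = 2.9844e+05, so |AB| ≈ 546.3.
Area = ½·|BC|·|CA|·sin C ≈ 36733.
Semiperimeter s = (546.3+340.16+269.76)/2 = 578.11.
Inradius = area/s = 36733/578.11 ≈ 63.541.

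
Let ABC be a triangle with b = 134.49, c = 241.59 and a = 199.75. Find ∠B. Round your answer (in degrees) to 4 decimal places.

∠B ≈ 33.8260°

By the law of cosines, cos B = (c² + a² − b²) / (2·c·a) ≈ 0.83073, so ∠B ≈ 33.83°.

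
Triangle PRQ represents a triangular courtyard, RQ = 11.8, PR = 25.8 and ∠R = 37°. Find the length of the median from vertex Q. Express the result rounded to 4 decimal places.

By the law of cosines, QP² = PR² + RQ² − 2·PR·RQ·cos R = 318.61, so QP ≈ 17.85.
Median from Q: ½√(2·RQ² + 2·QP² − PR²) ≈ 7.9065.

7.9065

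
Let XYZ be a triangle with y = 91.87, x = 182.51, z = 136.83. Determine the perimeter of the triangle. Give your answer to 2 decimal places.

perimeter ≈ 411.21

Perimeter = 182.51 + 91.87 + 136.83 = 411.21.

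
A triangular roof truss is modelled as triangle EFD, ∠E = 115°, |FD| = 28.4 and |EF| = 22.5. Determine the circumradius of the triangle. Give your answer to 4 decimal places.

Law of sines: sin D = |EF|·sin E/|FD| ≈ 0.71803.
Since |FD| ≥ |EF|, only the acute value applies: ∠D ≈ 45.89°.
Then ∠F = 180° − ∠E − ∠D ≈ 19.11°.
Law of sines gives |DE| = |FD|·sin F/sin E ≈ 10.258.
Circumradius = |FD|/(2 sin E) ≈ 15.668.

R ≈ 15.6680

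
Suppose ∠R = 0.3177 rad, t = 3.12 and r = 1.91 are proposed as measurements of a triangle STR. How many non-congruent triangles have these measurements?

2

t·sin R = 3.12·sin(0.3177 rad) ≈ 0.9746.
Since t sin R < r < t (0.9746 < 1.91 < 3.12), two triangles exist.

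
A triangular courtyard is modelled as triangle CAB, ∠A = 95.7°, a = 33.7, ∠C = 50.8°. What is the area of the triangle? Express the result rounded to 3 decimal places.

The third angle is ∠B = 180° − ∠C − ∠A = 33.50°.
Law of sines: c = a·sin C/sin A ≈ 26.245.
Law of sines: b = a·sin B/sin A ≈ 18.693.
Area = ½·a·c·sin B ≈ 244.09.

area ≈ 244.086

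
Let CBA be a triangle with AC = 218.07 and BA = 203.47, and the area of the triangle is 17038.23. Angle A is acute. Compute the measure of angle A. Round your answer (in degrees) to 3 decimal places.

From area = ½·BA·AC·sin A, we get sin A = 2·area/(BA·AC) ≈ 0.76799.
Taking the acute solution, ∠A ≈ 50.17°.

∠A ≈ 50.174°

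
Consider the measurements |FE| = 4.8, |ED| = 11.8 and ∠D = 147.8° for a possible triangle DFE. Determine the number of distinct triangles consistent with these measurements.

0

|ED|·sin D = 11.8·sin(147.8°) ≈ 6.288.
Since ∠D is not acute, a triangle exists only if |FE| > |ED|; here |FE| ≤ |ED|, so there is no triangle.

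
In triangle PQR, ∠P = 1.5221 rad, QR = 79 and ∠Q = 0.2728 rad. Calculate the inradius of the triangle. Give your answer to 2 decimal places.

r ≈ 9.25

The third angle is ∠R = π − ∠P − ∠Q = 1.3467 rad.
Law of sines: RP = QR·sin Q/sin P ≈ 21.31.
Law of sines: PQ = QR·sin R/sin P ≈ 77.116.
Area = ½·QR·RP·sin R ≈ 820.7.
Semiperimeter s = (79+21.31+77.116)/2 = 88.713.
Inradius = area/s = 820.7/88.713 ≈ 9.2512.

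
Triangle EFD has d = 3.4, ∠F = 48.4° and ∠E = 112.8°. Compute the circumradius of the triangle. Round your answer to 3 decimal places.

The third angle is ∠D = 180° − ∠E − ∠F = 18.80°.
Law of sines: e = d·sin E/sin D ≈ 9.7259.
Law of sines: f = d·sin F/sin D ≈ 7.8895.
Circumradius = d/(2 sin D) ≈ 5.2752.

R ≈ 5.275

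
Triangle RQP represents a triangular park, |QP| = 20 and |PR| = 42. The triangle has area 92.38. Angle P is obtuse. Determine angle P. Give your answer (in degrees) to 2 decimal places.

From area = ½·|QP|·|PR|·sin P, we get sin P = 2·area/(|QP|·|PR|) ≈ 0.21995.
Taking the obtuse solution, ∠P ≈ 167.29°.

∠P ≈ 167.29°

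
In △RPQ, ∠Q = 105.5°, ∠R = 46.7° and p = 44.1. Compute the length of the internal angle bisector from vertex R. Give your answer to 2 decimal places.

t_R ≈ 54.57

The third angle is ∠P = 180° − ∠Q − ∠R = 27.80°.
Law of sines: r = p·sin R/sin P ≈ 68.816.
Law of sines: q = p·sin Q/sin P ≈ 91.118.
The bisector from R has length 2·p·q·cos(∠R/2)/(p+q) ≈ 54.567.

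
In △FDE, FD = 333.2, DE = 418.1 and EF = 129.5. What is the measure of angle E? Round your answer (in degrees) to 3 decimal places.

By the law of cosines, cos E = (DE² + EF² − FD²) / (2·DE·EF) ≈ 0.74390, so ∠E ≈ 41.94°.

41.935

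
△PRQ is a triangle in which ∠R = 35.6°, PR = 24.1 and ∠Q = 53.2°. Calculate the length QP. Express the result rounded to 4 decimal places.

17.5204

The third angle is ∠P = 180° − ∠R − ∠Q = 91.20°.
Law of sines: QP = PR·sin R/sin Q ≈ 17.52.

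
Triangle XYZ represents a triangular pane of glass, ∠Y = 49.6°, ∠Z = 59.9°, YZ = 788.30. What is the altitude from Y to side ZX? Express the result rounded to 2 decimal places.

h_Y ≈ 682.00

The third angle is ∠X = 180° − ∠Y − ∠Z = 70.50°.
Law of sines: ZX = YZ·sin Y/sin X ≈ 636.85.
Law of sines: XY = YZ·sin Z/sin X ≈ 723.5.
Area = ½·YZ·ZX·sin Z ≈ 2.1717e+05.
The altitude from Y has length 2·area/ZX ≈ 682.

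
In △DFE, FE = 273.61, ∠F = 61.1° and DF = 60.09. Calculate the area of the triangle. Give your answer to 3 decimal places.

area ≈ 7196.855

Area = ½·DF·FE·sin F ≈ 7196.9.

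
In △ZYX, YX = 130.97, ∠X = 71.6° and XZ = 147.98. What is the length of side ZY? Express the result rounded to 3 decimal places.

163.756

By the law of cosines, ZY² = YX² + XZ² − 2·YX·XZ·cos X = 26816, so ZY ≈ 163.76.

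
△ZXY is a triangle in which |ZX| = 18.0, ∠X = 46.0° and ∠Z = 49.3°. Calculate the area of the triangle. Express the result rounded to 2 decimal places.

The third angle is ∠Y = 180° − ∠Z − ∠X = 84.70°.
Law of sines: |XY| = |ZX|·sin Z/sin Y ≈ 13.705.
Law of sines: |YZ| = |ZX|·sin X/sin Y ≈ 13.004.
Area = ½·|ZX|·|XY|·sin X ≈ 88.727.

88.73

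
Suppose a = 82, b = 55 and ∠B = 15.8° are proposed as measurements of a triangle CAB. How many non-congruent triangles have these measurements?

a·sin B = 82·sin(15.8°) ≈ 22.33.
Since a sin B < b < a (22.33 < 55 < 82), two triangles exist.

2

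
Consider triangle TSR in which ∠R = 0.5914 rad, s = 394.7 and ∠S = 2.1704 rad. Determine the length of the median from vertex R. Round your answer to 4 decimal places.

The third angle is ∠T = π − ∠S − ∠R = 0.3798 rad.
Law of sines: t = s·sin T/sin S ≈ 177.25.
Law of sines: r = s·sin R/sin S ≈ 266.55.
Median from R: ½√(2·t² + 2·s² − r²) ≈ 275.39.

m_R ≈ 275.3896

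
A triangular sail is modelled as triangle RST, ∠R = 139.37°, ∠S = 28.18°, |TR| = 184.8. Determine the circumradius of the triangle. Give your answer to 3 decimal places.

The third angle is ∠T = 180° − ∠R − ∠S = 12.45°.
Law of sines: |ST| = |TR|·sin R/sin S ≈ 254.82.
Law of sines: |RS| = |TR|·sin T/sin S ≈ 84.365.
Circumradius = |TR|/(2 sin S) ≈ 195.66.

195.662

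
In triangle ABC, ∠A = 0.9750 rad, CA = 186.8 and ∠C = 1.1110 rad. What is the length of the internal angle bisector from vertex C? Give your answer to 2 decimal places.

t_C ≈ 154.74

The third angle is ∠B = π − ∠C − ∠A = 1.0556 rad.
Law of sines: BC = CA·sin A/sin B ≈ 177.68.
Law of sines: AB = CA·sin C/sin B ≈ 192.37.
The bisector from C has length 2·BC·CA·cos(∠C/2)/(BC+CA) ≈ 154.74.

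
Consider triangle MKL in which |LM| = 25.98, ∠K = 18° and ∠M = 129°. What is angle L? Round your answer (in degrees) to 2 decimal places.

The third angle is ∠L = 180° − ∠M − ∠K = 33.00°.

∠L ≈ 33.00°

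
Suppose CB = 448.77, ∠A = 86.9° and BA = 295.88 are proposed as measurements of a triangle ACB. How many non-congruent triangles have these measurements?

1

BA·sin A = 295.88·sin(86.9°) ≈ 295.4.
Since CB ≥ BA, exactly one triangle exists.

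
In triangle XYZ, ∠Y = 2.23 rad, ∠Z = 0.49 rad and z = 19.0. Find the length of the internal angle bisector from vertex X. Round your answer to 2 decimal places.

23.29

The third angle is ∠X = π − ∠Y − ∠Z = 0.422 rad.
Law of sines: x = z·sin X/sin Z ≈ 16.521.
Law of sines: y = z·sin Y/sin Z ≈ 31.913.
The bisector from X has length 2·y·z·cos(∠X/2)/(y+z) ≈ 23.292.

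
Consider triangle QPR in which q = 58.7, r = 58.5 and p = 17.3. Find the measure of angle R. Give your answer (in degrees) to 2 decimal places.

By the law of cosines, cos R = (q² + p² − r²) / (2·q·p) ≈ 0.15890, so ∠R ≈ 80.86°.

80.86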